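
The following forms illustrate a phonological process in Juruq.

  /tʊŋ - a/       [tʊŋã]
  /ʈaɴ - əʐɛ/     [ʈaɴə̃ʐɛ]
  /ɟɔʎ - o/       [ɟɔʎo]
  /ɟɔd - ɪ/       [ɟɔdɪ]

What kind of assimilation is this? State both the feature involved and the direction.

progressive nasality assimilation (vowel nasalisation)

The vowel /a/ surfaces as nasalised [ã] next to the preceding nasal /ŋ/ — it has acquired the [+nasal] feature of its neighbour.
Likewise in the remaining data: /ə/ → [ə̃] after /ɴ/ — each time a vowel is nasalised next to a preceding nasal.
No change occurs in [ɟɔʎo], [ɟɔdɪ] because the vowel at the boundary is adjacent to an oral consonant, not a nasal (/o/ next to /ʎ/; /ɪ/ next to /d/).
Because the conditioning nasal is to the left of the vowel that changes, the process is progressive (perseverative).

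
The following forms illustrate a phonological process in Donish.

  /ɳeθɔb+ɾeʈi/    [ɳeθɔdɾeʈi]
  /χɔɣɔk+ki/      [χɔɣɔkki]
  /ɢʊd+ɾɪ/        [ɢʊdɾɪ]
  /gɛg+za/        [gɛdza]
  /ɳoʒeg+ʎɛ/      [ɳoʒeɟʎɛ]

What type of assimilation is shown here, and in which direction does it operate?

Underlying /b/ is realised as [d] next to /ɾ/; /ɾ/ itself does not change.
/b/ is bilabial while /ɾ/ is alveolar; the output [d] is alveolar, matching the trigger — so the feature that spreads is place.
Manner and voice are unchanged, so the assimilation is partial, not total.
The other alternating forms pattern the same way: /g/ → [d] before /z/ (velar → alveolar, matching alveolar); /g/ → [ɟ] before /ʎ/ (velar → palatal, matching palatal) — only place changes, and always toward the following segment.
Nothing changes in [χɔɣɔkki], [ɢʊdɾɪ]: there the adjacent consonants already agree in place (/k/ and /k/ are both velar; /d/ and /ɾ/ are both alveolar), so these forms are consistent with the same rule.
The trigger is the following segment, so the direction is regressive (anticipatory).

regressive place assimilation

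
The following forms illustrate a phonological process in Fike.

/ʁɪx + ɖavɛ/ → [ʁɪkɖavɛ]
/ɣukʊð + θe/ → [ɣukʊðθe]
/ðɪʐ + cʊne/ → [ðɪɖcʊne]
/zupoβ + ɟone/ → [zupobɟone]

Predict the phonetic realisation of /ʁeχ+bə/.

[ʁeqbə]

The data show regressive manner assimilation: /x/ → [k] before /ɖ/; /ʐ/ → [ɖ] before /c/; /β/ → [b] before /ɟ/. In each pair only manner changes, matching the following consonant, while place and voice stay constant.
No alternation appears in [ɣukʊðθe]: there the adjacent consonants already agree in manner (/ð/ and /θ/ are both fricatives), so this form is consistent with the same rule.
The rule targets /χ/ (voiceless uvular fricative), which sits before the trigger /b/ (stop).
A voiceless uvular stop is [q], so the surface segment is [q].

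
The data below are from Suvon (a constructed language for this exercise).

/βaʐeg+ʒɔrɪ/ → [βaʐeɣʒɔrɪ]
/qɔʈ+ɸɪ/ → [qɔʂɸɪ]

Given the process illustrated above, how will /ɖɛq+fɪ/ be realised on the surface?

[ɖɛχfɪ]

The data show regressive manner assimilation: /g/ → [ɣ] before /ʒ/; /ʈ/ → [ʂ] before /ɸ/. In each pair only manner changes, matching the following consonant, while place and voice stay constant.
The rule targets /q/ (voiceless uvular stop), which sits before the trigger /f/ (fricative).
A voiceless uvular fricative is [χ], so the surface segment is [χ].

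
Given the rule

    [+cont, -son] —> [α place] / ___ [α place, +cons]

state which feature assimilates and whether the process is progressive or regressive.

regressive place assimilation

The rule copies the place features (abbreviated [place]) from the environment onto the target, so the assimilating feature is place.
The conditioning segment sits to the right of the focus bar, meaning the trigger follows the segment that changes — regressive assimilation.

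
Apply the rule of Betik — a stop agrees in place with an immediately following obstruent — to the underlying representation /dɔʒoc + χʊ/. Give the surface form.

/c/ is a voiceless palatal stop. The following trigger /χ/ is uvular, so /c/ must become uvular as well.
Changing only its place to uvular gives [q] — the voiceless uvular stop.

[dɔʒoqχʊ]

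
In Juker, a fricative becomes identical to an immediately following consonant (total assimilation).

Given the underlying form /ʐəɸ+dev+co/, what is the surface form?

/ɸ/ is the segment targeted by the rule; it sits immediately before /d/, so it assimilates completely and surfaces as [d].
At the second juncture, /v/ likewise becomes [c] adjacent to /c/.

[ʐəddecco]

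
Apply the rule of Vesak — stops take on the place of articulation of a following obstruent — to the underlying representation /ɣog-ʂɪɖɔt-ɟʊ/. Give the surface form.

[ɣoɖʂɪɖɔcɟʊ]

The rule targets /g/ (voiced velar stop), which sits before the trigger /ʂ/ (retroflex).
The voiced retroflex stop is [ɖ], so /g/ → [ɖ].
At the second juncture, /t/ likewise becomes [c] adjacent to /ɟ/.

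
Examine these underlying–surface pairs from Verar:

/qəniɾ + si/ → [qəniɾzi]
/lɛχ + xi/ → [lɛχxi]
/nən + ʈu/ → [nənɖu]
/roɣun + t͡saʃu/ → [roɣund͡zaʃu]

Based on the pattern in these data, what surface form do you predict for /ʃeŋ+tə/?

[ʃeŋdə]

The data show progressive voicing assimilation: /s/ → [z] after /ɾ/; /ʈ/ → [ɖ] after /n/; /t͡s/ → [d͡z] after /n/. In each pair only voicing changes, matching the preceding consonant, while place and manner stay constant.
Nothing changes in [lɛχxi]: there the adjacent consonants already agree in voicing (/x/ and /χ/ are both voiceless), so this form is consistent with the same rule.
The rule targets /t/ (voiceless alveolar stop), which sits after the trigger /ŋ/ (voiced).
Changing only its voicing to voiced gives [d] — the voiced alveolar stop.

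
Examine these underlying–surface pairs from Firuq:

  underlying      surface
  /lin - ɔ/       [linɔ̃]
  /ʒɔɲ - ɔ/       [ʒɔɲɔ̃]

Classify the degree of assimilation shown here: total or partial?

The vowel /ɔ/ surfaces as nasalised [ɔ̃] next to the preceding nasal /n/ — it has acquired the [+nasal] feature of its neighbour.
Likewise in the remaining data: /ɔ/ → [ɔ̃] after /ɲ/ — each time a vowel is nasalised next to a preceding nasal.

partial assimilation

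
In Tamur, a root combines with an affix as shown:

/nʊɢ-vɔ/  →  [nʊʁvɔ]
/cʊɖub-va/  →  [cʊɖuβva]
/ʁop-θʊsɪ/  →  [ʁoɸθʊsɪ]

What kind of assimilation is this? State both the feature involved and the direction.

The segment that alternates is /ɢ/, which surfaces as [ʁ] when adjacent to /v/.
The change stop → fricative matches the manner of the following /v/, identifying this as manner assimilation.
Place and voice are unchanged, so the assimilation is partial, not total.
The same holds elsewhere in the data: /b/ → [β] before /v/ (stop → fricative, matching a fricative); /p/ → [ɸ] before /θ/ (stop → fricative, matching a fricative) — only manner changes, and always toward the following segment.
Since the segment that changes precedes the conditioning segment, the assimilation is regressive.

regressive manner assimilation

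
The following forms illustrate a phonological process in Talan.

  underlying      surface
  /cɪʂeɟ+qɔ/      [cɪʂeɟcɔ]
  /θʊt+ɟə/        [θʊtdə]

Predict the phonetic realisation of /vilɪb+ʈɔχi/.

[vilɪbpɔχi]

The data show progressive place assimilation: /q/ → [c] after /ɟ/; /ɟ/ → [d] after /t/. In each pair only place changes, matching the preceding consonant, while manner and voice stay constant.
/ʈ/ is a voiceless retroflex stop. The preceding trigger /b/ is bilabial, so /ʈ/ must become bilabial as well.
A voiceless bilabial stop is [p], so the surface segment is [p].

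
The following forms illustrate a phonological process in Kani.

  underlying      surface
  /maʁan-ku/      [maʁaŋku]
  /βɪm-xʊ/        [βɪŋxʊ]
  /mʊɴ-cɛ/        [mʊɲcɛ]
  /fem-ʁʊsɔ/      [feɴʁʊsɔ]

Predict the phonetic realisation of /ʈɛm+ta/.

[ʈɛnta]

The data show regressive place assimilation: /n/ → [ŋ] before /k/; /m/ → [ŋ] before /x/; /ɴ/ → [ɲ] before /c/; /m/ → [ɴ] before /ʁ/. In each pair only place changes, matching the following consonant, while manner and voice stay constant.
/m/ is a voiced bilabial nasal. The following trigger /t/ is alveolar, so /m/ must become alveolar as well.
The voiced alveolar nasal is [n], so /m/ → [n].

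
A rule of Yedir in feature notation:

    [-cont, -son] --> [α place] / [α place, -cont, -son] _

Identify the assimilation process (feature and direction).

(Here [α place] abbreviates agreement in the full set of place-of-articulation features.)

The shared variable α links the value of the place features (abbreviated [place]) on the target to the same value on the neighbouring segment, so place is the feature that assimilates.
The conditioning segment sits to the left of the focus bar, meaning the trigger precedes the segment that changes — progressive assimilation.

progressive place assimilation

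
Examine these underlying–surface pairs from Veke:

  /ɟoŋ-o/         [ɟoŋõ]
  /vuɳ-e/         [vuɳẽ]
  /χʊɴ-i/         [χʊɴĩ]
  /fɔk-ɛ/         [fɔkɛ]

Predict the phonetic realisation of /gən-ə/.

[gənə̃]

The data show progressive nasality assimilation (vowel nasalisation): /o/ → [õ] after /ŋ/; /e/ → [ẽ] after /ɳ/; /i/ → [ĩ] after /ɴ/ — a vowel is nasalised by an immediately preceding nasal consonant.
No change occurs in [fɔkɛ] because the vowel at the boundary is adjacent to an oral consonant, not a nasal (/ɛ/ next to /k/).
The vowel /ə/ is adjacent to the preceding nasal /n/, so it acquires [+nasal] and surfaces as [ə̃].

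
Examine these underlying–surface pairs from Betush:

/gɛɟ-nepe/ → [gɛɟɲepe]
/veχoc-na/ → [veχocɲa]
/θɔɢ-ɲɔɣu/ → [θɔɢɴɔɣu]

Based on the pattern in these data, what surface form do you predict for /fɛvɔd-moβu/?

The data show progressive place assimilation: /n/ → [ɲ] after /ɟ/; /n/ → [ɲ] after /c/; /ɲ/ → [ɴ] after /ɢ/. In each pair only place changes, matching the preceding consonant, while manner and voice stay constant.
The rule targets /m/ (voiced bilabial nasal), which sits after the trigger /d/ (alveolar).
Changing only its place to alveolar gives [n] — the voiced alveolar nasal.

[fɛvɔdnoβu]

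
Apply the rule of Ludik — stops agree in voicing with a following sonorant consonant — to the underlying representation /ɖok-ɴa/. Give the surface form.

[ɖogɴa]

/k/ is a voiceless velar stop. The following trigger /ɴ/ is voiced, so /k/ must become voiced as well.
A voiced velar stop is [g], so the surface segment is [g].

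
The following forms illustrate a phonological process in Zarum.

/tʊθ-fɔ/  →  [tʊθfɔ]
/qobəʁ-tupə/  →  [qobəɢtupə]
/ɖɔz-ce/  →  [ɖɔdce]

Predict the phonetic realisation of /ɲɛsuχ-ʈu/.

[ɲɛsuqʈu]

The data show regressive manner assimilation: /ʁ/ → [ɢ] before /t/; /z/ → [d] before /c/. In each pair only manner changes, matching the following consonant, while place and voice stay constant.
No alternation appears in [tʊθfɔ]: there the adjacent consonants already agree in manner (/θ/ and /f/ are both fricatives), so this form is consistent with the same rule.
/χ/ is a voiceless uvular fricative. The following trigger /ʈ/ is a stop, so /χ/ must become a stop as well.
Changing only its manner to stop gives [q] — the voiceless uvular stop.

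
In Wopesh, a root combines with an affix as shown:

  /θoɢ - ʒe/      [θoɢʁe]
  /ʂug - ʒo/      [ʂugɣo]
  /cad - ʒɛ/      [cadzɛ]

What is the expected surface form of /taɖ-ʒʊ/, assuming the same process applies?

[taɖʐʊ]

The data show progressive place assimilation: /ʒ/ → [ʁ] after /ɢ/; /ʒ/ → [ɣ] after /g/; /ʒ/ → [z] after /d/. In each pair only place changes, matching the preceding consonant, while manner and voice stay constant.
The rule targets /ʒ/ (voiced postalveolar fricative), which sits after the trigger /ɖ/ (retroflex).
Changing only its place to retroflex gives [ʐ] — the voiced retroflex fricative.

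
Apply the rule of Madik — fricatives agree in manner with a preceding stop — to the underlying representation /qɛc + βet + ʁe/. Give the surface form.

[qɛcbetɢe]

/β/ is a voiced bilabial fricative. The preceding trigger /c/ is a stop, so /β/ must become a stop as well.
A voiced bilabial stop is [b], so the surface segment is [b].
The same rule applies at the second boundary: /ʁ/ → [ɢ] next to /t/.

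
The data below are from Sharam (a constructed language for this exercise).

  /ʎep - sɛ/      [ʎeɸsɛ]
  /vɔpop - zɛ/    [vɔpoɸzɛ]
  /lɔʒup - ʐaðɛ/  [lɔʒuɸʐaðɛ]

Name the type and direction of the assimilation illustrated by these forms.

Comparing underlying and surface forms, /p/ → [ɸ] is the alternation; the neighbouring /s/ is constant.
/p/ is a stop while /s/ is a fricative; the output [ɸ] is a fricative, matching the trigger — so the feature that spreads is manner.
Place and voice are unchanged, so the assimilation is partial, not total.
The other alternating forms pattern the same way: /p/ → [ɸ] before /z/ (stop → fricative, matching a fricative); /p/ → [ɸ] before /ʐ/ (stop → fricative, matching a fricative) — only manner changes, and always toward the following segment.
Since the segment that changes precedes the conditioning segment, the assimilation is regressive.

regressive manner assimilation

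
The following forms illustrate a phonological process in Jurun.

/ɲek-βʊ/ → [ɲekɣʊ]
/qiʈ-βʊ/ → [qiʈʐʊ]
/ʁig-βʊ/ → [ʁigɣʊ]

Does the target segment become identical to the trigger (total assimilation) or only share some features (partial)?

Comparing underlying and surface forms, /β/ → [ɣ] is the alternation; the neighbouring /k/ is constant.
/β/ is bilabial while /k/ is velar; the output [ɣ] is velar, matching the trigger — so the feature that spreads is place.
Manner and voice are unchanged, so the assimilation is partial, not total.
The same holds elsewhere in the data: /β/ → [ʐ] after /ʈ/ (bilabial → retroflex, matching retroflex); /β/ → [ɣ] after /g/ (bilabial → velar, matching velar) — only place changes, and always toward the preceding segment.

partial assimilation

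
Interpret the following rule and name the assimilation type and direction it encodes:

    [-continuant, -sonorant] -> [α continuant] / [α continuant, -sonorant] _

progressive manner assimilation

The rule copies [continuant] (continuancy) from the environment onto the target stops; since [±continuant] encodes the stop/fricative manner contrast, the assimilating dimension is manner.
Since the environment is written before the underscore, the trigger precedes the target; the direction is progressive.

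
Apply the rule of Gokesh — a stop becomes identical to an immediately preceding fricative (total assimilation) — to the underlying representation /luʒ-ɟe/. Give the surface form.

[luʒʒe]

/ɟ/ is the segment targeted by the rule; it sits immediately after /ʒ/, so it assimilates completely and surfaces as [ʒ].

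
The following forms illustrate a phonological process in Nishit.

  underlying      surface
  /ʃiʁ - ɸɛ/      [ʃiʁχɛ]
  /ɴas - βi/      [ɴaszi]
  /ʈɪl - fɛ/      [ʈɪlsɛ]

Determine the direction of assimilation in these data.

progressive

Comparing underlying and surface forms, /ɸ/ → [χ] is the alternation; the neighbouring /ʁ/ is constant.
/ɸ/ is bilabial while /ʁ/ is uvular; the output [χ] is uvular, matching the trigger — so the feature that spreads is place.
The same holds elsewhere in the data: /β/ → [z] after /s/ (bilabial → alveolar, matching alveolar); /f/ → [s] after /l/ (labiodental → alveolar, matching alveolar) — only place changes, and always toward the preceding segment.
The trigger is the preceding segment, so the direction is progressive (perseverative).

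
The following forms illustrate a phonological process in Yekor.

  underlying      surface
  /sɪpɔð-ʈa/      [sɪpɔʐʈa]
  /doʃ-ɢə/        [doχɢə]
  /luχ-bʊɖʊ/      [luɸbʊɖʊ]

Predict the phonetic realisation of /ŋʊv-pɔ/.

The data show regressive place assimilation: /ð/ → [ʐ] before /ʈ/; /ʃ/ → [χ] before /ɢ/; /χ/ → [ɸ] before /b/. In each pair only place changes, matching the following consonant, while manner and voice stay constant.
The rule targets /v/ (voiced labiodental fricative), which sits before the trigger /p/ (bilabial).
A voiced bilabial fricative is [β], so the surface segment is [β].

[ŋʊβpɔ]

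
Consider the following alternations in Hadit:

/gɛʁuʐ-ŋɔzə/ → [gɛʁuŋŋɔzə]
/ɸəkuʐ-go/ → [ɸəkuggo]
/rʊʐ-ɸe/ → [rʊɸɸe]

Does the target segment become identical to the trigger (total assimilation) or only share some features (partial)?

The segment that alternates is /ʐ/, which surfaces as [ŋ] when adjacent to /ŋ/.
The output [ŋ] is identical to the trigger /ŋ/ — every feature (place, manner, voicing) has been copied — so this is total assimilation.
The other forms behave the same way: /ʐ/ → [g] before /g/; /ʐ/ → [ɸ] before /ɸ/ — in each case the output is a copy of the following consonant.

total assimilation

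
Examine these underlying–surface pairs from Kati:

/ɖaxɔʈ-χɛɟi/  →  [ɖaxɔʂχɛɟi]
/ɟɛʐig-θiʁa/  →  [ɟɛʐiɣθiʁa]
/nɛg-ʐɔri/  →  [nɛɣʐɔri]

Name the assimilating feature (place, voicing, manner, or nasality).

Comparing underlying and surface forms, /ʈ/ → [ʂ] is the alternation; the neighbouring /χ/ is constant.
/ʈ/ is a stop while /χ/ is a fricative; the output [ʂ] is a fricative, matching the trigger — so the feature that spreads is manner.
Checking the remaining alternations: /g/ → [ɣ] before /θ/ (stop → fricative, matching a fricative); /g/ → [ɣ] before /ʐ/ (stop → fricative, matching a fricative) — only manner changes, and always toward the following segment.

manner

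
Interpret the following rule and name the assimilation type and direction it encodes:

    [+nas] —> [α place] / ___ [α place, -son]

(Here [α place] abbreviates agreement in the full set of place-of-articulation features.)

The rule copies the place features (abbreviated [place]) from the environment onto the target, so the assimilating feature is place.
The conditioning segment sits to the right of the focus bar, meaning the trigger follows the segment that changes — regressive assimilation.

regressive place assimilation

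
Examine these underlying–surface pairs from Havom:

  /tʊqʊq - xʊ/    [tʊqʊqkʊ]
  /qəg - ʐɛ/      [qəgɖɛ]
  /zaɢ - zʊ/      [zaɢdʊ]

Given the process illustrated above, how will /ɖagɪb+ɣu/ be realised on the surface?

[ɖagɪbgu]

The data show progressive manner assimilation: /x/ → [k] after /q/; /ʐ/ → [ɖ] after /g/; /z/ → [d] after /ɢ/. In each pair only manner changes, matching the preceding consonant, while place and voice stay constant.
The rule targets /ɣ/ (voiced velar fricative), which sits after the trigger /b/ (stop).
A voiced velar stop is [g], so the surface segment is [g].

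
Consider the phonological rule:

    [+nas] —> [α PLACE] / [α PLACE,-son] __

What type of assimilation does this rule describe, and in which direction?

The shared variable α links the value of the place features (abbreviated [PLACE]) on the target to the same value on the neighbouring segment, so place is the feature that assimilates.
The conditioning segment sits to the left of the focus bar, meaning the trigger precedes the segment that changes — progressive assimilation.

progressive place assimilation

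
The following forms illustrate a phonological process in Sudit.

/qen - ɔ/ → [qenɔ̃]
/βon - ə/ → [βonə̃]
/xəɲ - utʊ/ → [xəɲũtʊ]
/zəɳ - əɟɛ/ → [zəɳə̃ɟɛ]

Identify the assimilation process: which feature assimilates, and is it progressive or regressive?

The vowel /ɔ/ surfaces as nasalised [ɔ̃] next to the preceding nasal /n/ — it has acquired the [+nasal] feature of its neighbour.
Likewise in the remaining data: /ə/ → [ə̃] after /n/; /u/ → [ũ] after /ɲ/; /ə/ → [ə̃] after /ɳ/ — each time a vowel is nasalised next to a preceding nasal.
Because the conditioning nasal is to the left of the vowel that changes, the process is progressive (perseverative).

progressive nasality assimilation (vowel nasalisation)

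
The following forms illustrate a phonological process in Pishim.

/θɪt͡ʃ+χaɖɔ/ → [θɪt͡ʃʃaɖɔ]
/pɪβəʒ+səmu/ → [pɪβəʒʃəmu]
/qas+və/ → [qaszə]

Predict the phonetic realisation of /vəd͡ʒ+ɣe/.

[vəd͡ʒʒe]

The data show progressive place assimilation: /χ/ → [ʃ] after /t͡ʃ/; /s/ → [ʃ] after /ʒ/; /v/ → [z] after /s/. In each pair only place changes, matching the preceding consonant, while manner and voice stay constant.
/ɣ/ is a voiced velar fricative. The preceding trigger /d͡ʒ/ is postalveolar, so /ɣ/ must become postalveolar as well.
A voiced postalveolar fricative is [ʒ], so the surface segment is [ʒ].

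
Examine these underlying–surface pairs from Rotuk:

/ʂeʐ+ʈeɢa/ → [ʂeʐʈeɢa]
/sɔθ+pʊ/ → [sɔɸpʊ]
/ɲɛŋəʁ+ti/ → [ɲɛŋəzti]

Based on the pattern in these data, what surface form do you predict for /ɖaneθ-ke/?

The data show regressive place assimilation: /θ/ → [ɸ] before /p/; /ʁ/ → [z] before /t/. In each pair only place changes, matching the following consonant, while manner and voice stay constant.
No alternation appears in [ʂeʐʈeɢa]: there the adjacent consonants already agree in place (/ʐ/ and /ʈ/ are both retroflex), so this form is consistent with the same rule.
The rule targets /θ/ (voiceless dental fricative), which sits before the trigger /k/ (velar).
The voiceless velar fricative is [x], so /θ/ → [x].

[ɖanexke]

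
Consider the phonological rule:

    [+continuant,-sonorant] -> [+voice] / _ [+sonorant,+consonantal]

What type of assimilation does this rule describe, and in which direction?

The structural change is [+voice], and the conditioning segment [+sonorant,+consonantal] (a sonorant consonant) is itself voiced, so the target comes to share the voicing of its neighbour — voicing assimilation.
The conditioning segment sits to the right of the focus bar, meaning the trigger follows the segment that changes — regressive assimilation.

regressive voicing assimilation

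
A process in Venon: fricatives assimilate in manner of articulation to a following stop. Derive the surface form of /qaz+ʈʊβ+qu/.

[qadʈʊbqu]

The rule targets /z/ (voiced alveolar fricative), which sits before the trigger /ʈ/ (stop).
The voiced alveolar stop is [d], so /z/ → [d].
At the second juncture, /β/ likewise becomes [b] adjacent to /q/.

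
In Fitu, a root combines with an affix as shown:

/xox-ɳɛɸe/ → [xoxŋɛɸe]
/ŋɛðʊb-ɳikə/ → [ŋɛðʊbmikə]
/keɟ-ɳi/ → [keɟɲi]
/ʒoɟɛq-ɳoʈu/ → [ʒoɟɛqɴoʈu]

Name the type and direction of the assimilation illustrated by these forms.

The segment that alternates is /ɳ/, which surfaces as [ŋ] when adjacent to /x/.
The change retroflex → velar matches the place of the preceding /x/, identifying this as place assimilation.
Manner and voice are unchanged, so the assimilation is partial, not total.
The same holds elsewhere in the data: /ɳ/ → [m] after /b/ (retroflex → bilabial, matching bilabial); /ɳ/ → [ɲ] after /ɟ/ (retroflex → palatal, matching palatal); /ɳ/ → [ɴ] after /q/ (retroflex → uvular, matching uvular) — only place changes, and always toward the preceding segment.
The trigger is the preceding segment, so the direction is progressive (perseverative).

progressive place assimilation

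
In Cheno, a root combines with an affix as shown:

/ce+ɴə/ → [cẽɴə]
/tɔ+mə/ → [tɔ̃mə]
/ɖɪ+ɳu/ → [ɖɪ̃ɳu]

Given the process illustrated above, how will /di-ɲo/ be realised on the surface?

The data show regressive nasality assimilation (vowel nasalisation): /e/ → [ẽ] before /ɴ/; /ɔ/ → [ɔ̃] before /m/; /ɪ/ → [ɪ̃] before /ɳ/ — a vowel is nasalised by an immediately following nasal consonant.
The vowel /i/ is adjacent to the following nasal /ɲ/, so it acquires [+nasal] and surfaces as [ĩ].

[dĩɲo]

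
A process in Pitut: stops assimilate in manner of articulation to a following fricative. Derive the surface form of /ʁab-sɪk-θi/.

/b/ is a voiced bilabial stop. The following trigger /s/ is a fricative, so /b/ must become a fricative as well.
The voiced bilabial fricative is [β], so /b/ → [β].
At the second juncture, /k/ likewise becomes [x] adjacent to /θ/.

[ʁaβsɪxθi]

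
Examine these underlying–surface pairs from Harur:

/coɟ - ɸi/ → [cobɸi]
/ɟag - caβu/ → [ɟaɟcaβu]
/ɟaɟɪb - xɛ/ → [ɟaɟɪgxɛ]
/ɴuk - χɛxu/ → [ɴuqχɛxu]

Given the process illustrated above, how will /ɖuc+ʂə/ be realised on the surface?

[ɖuʈʂə]

The data show regressive place assimilation: /ɟ/ → [b] before /ɸ/; /g/ → [ɟ] before /c/; /b/ → [g] before /x/; /k/ → [q] before /χ/. In each pair only place changes, matching the following consonant, while manner and voice stay constant.
The rule targets /c/ (voiceless palatal stop), which sits before the trigger /ʂ/ (retroflex).
Changing only its place to retroflex gives [ʈ] — the voiceless retroflex stop.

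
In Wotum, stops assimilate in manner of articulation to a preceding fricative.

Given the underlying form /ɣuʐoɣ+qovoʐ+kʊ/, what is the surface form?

The rule targets /q/ (voiceless uvular stop), which sits after the trigger /ɣ/ (fricative).
A voiceless uvular fricative is [χ], so the surface segment is [χ].
The same rule applies at the second boundary: /k/ → [x] next to /ʐ/.

[ɣuʐoɣχovoʐxʊ]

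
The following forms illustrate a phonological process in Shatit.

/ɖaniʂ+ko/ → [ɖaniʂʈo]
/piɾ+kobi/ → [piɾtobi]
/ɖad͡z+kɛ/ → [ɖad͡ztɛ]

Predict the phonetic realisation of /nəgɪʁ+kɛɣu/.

The data show progressive place assimilation: /k/ → [ʈ] after /ʂ/; /k/ → [t] after /ɾ/; /k/ → [t] after /d͡z/. In each pair only place changes, matching the preceding consonant, while manner and voice stay constant.
/k/ is a voiceless velar stop. The preceding trigger /ʁ/ is uvular, so /k/ must become uvular as well.
Changing only its place to uvular gives [q] — the voiceless uvular stop.

[nəgɪʁqɛɣu]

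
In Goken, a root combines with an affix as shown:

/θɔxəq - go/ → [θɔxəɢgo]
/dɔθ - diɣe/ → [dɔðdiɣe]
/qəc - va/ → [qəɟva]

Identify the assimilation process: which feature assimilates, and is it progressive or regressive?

regressive voicing assimilation

The segment that alternates is /q/, which surfaces as [ɢ] when adjacent to /g/.
/q/ is voiceless while /g/ is voiced; the output [ɢ] is voiced, matching the trigger — so the feature that spreads is voicing.
Place and manner are unchanged, so the assimilation is partial, not total.
The other alternating forms pattern the same way: /θ/ → [ð] before /d/ (voiceless → voiced, matching voiced); /c/ → [ɟ] before /v/ (voiceless → voiced, matching voiced) — only voicing changes, and always toward the following segment.
Since the segment that changes precedes the conditioning segment, the assimilation is regressive.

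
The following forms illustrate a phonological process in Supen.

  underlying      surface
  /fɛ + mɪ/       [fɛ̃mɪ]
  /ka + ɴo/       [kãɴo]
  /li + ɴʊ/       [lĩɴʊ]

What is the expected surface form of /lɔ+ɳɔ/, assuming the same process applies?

[lɔ̃ɳɔ]

The data show regressive nasality assimilation (vowel nasalisation): /ɛ/ → [ɛ̃] before /m/; /a/ → [ã] before /ɴ/; /i/ → [ĩ] before /ɴ/ — a vowel is nasalised by an immediately following nasal consonant.
/ɔ/ sits next to the nasal /ɳ/ and is therefore nasalised to [ɔ̃].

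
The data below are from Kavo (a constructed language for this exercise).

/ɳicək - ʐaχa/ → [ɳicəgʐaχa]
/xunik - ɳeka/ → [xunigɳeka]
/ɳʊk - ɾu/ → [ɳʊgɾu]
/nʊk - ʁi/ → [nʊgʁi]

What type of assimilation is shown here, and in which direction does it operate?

Comparing underlying and surface forms, /k/ → [g] is the alternation; the neighbouring /ʐ/ is constant.
/k/ is voiceless while /ʐ/ is voiced; the output [g] is voiced, matching the trigger — so the feature that spreads is voicing.
Place and manner are unchanged, so the assimilation is partial, not total.
The other alternating forms pattern the same way: /k/ → [g] before /ɳ/ (voiceless → voiced, matching voiced); /k/ → [g] before /ɾ/ (voiceless → voiced, matching voiced); /k/ → [g] before /ʁ/ (voiceless → voiced, matching voiced) — only voicing changes, and always toward the following segment.
Since the segment that changes precedes the conditioning segment, the assimilation is regressive.

regressive voicing assimilation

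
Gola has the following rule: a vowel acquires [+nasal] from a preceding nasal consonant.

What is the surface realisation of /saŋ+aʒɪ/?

/a/ sits next to the nasal /ŋ/ and is therefore nasalised to [ã].

[saŋãʒɪ]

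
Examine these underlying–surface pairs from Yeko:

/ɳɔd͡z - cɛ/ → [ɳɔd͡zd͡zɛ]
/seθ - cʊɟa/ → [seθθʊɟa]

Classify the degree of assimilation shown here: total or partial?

total assimilation

The segment that alternates is /c/, which surfaces as [d͡z] when adjacent to /d͡z/.
The output [d͡z] is identical to the trigger /d͡z/ — every feature (place, manner, voicing) has been copied — so this is total assimilation.
The remaining alternation confirms this: /c/ → [θ] after /θ/ — in each case the output is a copy of the preceding consonant.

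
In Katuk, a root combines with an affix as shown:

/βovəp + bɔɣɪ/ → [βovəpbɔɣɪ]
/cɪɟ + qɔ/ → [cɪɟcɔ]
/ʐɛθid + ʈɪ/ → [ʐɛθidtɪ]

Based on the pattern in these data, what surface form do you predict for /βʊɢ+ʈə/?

The data show progressive place assimilation: /q/ → [c] after /ɟ/; /ʈ/ → [t] after /d/. In each pair only place changes, matching the preceding consonant, while manner and voice stay constant.
Nothing changes in [βovəpbɔɣɪ]: there the adjacent consonants already agree in place (/b/ and /p/ are both bilabial), so this form is consistent with the same rule.
/ʈ/ is a voiceless retroflex stop. The preceding trigger /ɢ/ is uvular, so /ʈ/ must become uvular as well.
A voiceless uvular stop is [q], so the surface segment is [q].

[βʊɢqə]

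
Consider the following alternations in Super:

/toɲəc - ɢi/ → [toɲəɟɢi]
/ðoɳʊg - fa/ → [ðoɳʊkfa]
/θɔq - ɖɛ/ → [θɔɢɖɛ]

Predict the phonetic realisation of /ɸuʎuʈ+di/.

[ɸuʎuɖdi]

The data show regressive voicing assimilation: /c/ → [ɟ] before /ɢ/; /g/ → [k] before /f/; /q/ → [ɢ] before /ɖ/. In each pair only voicing changes, matching the following consonant, while place and manner stay constant.
The rule targets /ʈ/ (voiceless retroflex stop), which sits before the trigger /d/ (voiced).
Changing only its voicing to voiced gives [ɖ] — the voiced retroflex stop.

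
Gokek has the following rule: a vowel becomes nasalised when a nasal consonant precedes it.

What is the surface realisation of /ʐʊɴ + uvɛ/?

[ʐʊɴũvɛ]

The vowel /u/ is adjacent to the preceding nasal /ɴ/, so it acquires [+nasal] and surfaces as [ũ].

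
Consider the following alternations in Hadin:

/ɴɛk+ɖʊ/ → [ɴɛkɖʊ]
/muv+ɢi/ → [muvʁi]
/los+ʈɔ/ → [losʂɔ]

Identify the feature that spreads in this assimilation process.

Underlying /ɢ/ is realised as [ʁ] next to /v/; /v/ itself does not change.
The change stop → fricative matches the manner of the preceding /v/, identifying this as manner assimilation.
Checking the remaining alternation: /ʈ/ → [ʂ] after /s/ (stop → fricative, matching a fricative) — only manner changes, and always toward the preceding segment.
Nothing changes in [ɴɛkɖʊ]: there the adjacent consonants already agree in manner (/ɖ/ and /k/ are both stops), so this form is consistent with the same rule.

manner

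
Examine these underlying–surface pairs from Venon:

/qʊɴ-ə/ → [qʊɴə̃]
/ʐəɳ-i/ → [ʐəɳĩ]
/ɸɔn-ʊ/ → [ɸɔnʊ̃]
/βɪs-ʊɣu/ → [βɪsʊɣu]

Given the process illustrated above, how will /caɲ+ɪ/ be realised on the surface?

[caɲɪ̃]

The data show progressive nasality assimilation (vowel nasalisation): /ə/ → [ə̃] after /ɴ/; /i/ → [ĩ] after /ɳ/; /ʊ/ → [ʊ̃] after /n/ — a vowel is nasalised by an immediately preceding nasal consonant.
No change occurs in [βɪsʊɣu] because the vowel at the boundary is adjacent to an oral consonant, not a nasal (/ʊ/ next to /s/).
The vowel /ɪ/ is adjacent to the preceding nasal /ɲ/, so it acquires [+nasal] and surfaces as [ɪ̃].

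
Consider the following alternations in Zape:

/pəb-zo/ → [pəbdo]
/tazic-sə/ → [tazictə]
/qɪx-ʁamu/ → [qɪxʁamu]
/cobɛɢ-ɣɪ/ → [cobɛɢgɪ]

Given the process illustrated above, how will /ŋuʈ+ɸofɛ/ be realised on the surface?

The data show progressive manner assimilation: /z/ → [d] after /b/; /s/ → [t] after /c/; /ɣ/ → [g] after /ɢ/. In each pair only manner changes, matching the preceding consonant, while place and voice stay constant.
Nothing changes in [qɪxʁamu]: there the adjacent consonants already agree in manner (/ʁ/ and /x/ are both fricatives), so this form is consistent with the same rule.
The rule targets /ɸ/ (voiceless bilabial fricative), which sits after the trigger /ʈ/ (stop).
A voiceless bilabial stop is [p], so the surface segment is [p].

[ŋuʈpofɛ]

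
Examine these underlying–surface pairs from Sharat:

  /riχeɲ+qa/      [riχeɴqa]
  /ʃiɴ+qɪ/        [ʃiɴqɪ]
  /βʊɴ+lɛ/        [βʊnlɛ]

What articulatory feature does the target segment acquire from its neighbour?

Comparing underlying and surface forms, /ɲ/ → [ɴ] is the alternation; the neighbouring /q/ is constant.
The change palatal → uvular matches the place of the following /q/, identifying this as place assimilation.
The other alternating form patterns the same way: /ɴ/ → [n] before /l/ (uvular → alveolar, matching alveolar) — only place changes, and always toward the following segment.
No alternation appears in [ʃiɴqɪ]: there the adjacent consonants already agree in place (/ɴ/ and /q/ are both uvular), so this form is consistent with the same rule.

place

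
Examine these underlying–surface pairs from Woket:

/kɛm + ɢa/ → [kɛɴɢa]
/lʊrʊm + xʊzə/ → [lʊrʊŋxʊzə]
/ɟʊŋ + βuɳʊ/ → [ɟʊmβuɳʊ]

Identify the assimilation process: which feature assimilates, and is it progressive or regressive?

regressive place assimilation

Comparing underlying and surface forms, /m/ → [ɴ] is the alternation; the neighbouring /ɢ/ is constant.
The change bilabial → uvular matches the place of the following /ɢ/, identifying this as place assimilation.
Manner and voice are unchanged, so the assimilation is partial, not total.
The other alternating forms pattern the same way: /m/ → [ŋ] before /x/ (bilabial → velar, matching velar); /ŋ/ → [m] before /β/ (velar → bilabial, matching bilabial) — only place changes, and always toward the following segment.
The trigger is the following segment, so the direction is regressive (anticipatory).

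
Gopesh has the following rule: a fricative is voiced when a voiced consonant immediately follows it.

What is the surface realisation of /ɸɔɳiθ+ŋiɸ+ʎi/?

[ɸɔɳiðŋiβʎi]

/θ/ is a voiceless dental fricative. The following trigger /ŋ/ is voiced, so /θ/ must become voiced as well.
Changing only its voicing to voiced gives [ð] — the voiced dental fricative.
At the second juncture, /ɸ/ likewise becomes [β] adjacent to /ʎ/.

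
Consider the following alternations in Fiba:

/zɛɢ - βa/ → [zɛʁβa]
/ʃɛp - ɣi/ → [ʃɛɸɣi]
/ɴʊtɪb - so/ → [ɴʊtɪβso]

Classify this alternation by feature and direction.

regressive manner assimilation

The segment that alternates is /ɢ/, which surfaces as [ʁ] when adjacent to /β/.
The change stop → fricative matches the manner of the following /β/, identifying this as manner assimilation.
Place and voice are unchanged, so the assimilation is partial, not total.
Checking the remaining alternations: /p/ → [ɸ] before /ɣ/ (stop → fricative, matching a fricative); /b/ → [β] before /s/ (stop → fricative, matching a fricative) — only manner changes, and always toward the following segment.
Since the segment that changes precedes the conditioning segment, the assimilation is regressive.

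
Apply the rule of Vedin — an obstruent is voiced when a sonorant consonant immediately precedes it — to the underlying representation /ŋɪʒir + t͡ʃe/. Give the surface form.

[ŋɪʒird͡ʒe]

The rule targets /t͡ʃ/ (voiceless postalveolar affricate), which sits after the trigger /r/ (voiced).
A voiced postalveolar affricate is [d͡ʒ], so the surface segment is [d͡ʒ].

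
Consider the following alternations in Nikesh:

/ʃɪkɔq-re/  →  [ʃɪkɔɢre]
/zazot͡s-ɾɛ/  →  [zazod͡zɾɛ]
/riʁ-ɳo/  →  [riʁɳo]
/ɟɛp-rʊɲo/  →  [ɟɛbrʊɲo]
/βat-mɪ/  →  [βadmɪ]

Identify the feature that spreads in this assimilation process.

voicing

Underlying /q/ is realised as [ɢ] next to /r/; /r/ itself does not change.
/q/ is voiceless while /r/ is voiced; the output [ɢ] is voiced, matching the trigger — so the feature that spreads is voicing.
Checking the remaining alternations: /t͡s/ → [d͡z] before /ɾ/ (voiceless → voiced, matching voiced); /p/ → [b] before /r/ (voiceless → voiced, matching voiced); /t/ → [d] before /m/ (voiceless → voiced, matching voiced) — only voicing changes, and always toward the following segment.
No alternation appears in [riʁɳo]: there the adjacent consonants already agree in voicing (/ʁ/ and /ɳ/ are both voiced), so this form is consistent with the same rule.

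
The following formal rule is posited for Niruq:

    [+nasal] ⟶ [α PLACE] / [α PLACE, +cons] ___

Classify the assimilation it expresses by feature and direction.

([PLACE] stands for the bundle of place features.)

progressive place assimilation

The shared variable α links the value of the place features (abbreviated [PLACE]) on the target to the same value on the neighbouring segment, so place is the feature that assimilates.
The conditioning segment sits to the left of the focus bar, meaning the trigger precedes the segment that changes — progressive assimilation.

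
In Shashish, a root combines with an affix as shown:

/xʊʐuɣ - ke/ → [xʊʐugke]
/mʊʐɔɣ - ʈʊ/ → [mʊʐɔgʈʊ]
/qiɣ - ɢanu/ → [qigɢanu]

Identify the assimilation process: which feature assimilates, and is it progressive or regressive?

Underlying /ɣ/ is realised as [g] next to /k/; /k/ itself does not change.
/ɣ/ is a fricative while /k/ is a stop; the output [g] is a stop, matching the trigger — so the feature that spreads is manner.
Place and voice are unchanged, so the assimilation is partial, not total.
The other alternating forms pattern the same way: /ɣ/ → [g] before /ʈ/ (fricative → stop, matching a stop); /ɣ/ → [g] before /ɢ/ (fricative → stop, matching a stop) — only manner changes, and always toward the following segment.
The trigger is the following segment, so the direction is regressive (anticipatory).

regressive manner assimilation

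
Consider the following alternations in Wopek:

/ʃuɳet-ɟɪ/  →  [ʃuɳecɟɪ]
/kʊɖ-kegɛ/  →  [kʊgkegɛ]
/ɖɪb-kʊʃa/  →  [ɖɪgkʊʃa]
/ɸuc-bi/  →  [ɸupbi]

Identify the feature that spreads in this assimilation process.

Comparing underlying and surface forms, /t/ → [c] is the alternation; the neighbouring /ɟ/ is constant.
/t/ is alveolar while /ɟ/ is palatal; the output [c] is palatal, matching the trigger — so the feature that spreads is place.
Checking the remaining alternations: /ɖ/ → [g] before /k/ (retroflex → velar, matching velar); /b/ → [g] before /k/ (bilabial → velar, matching velar); /c/ → [p] before /b/ (palatal → bilabial, matching bilabial) — only place changes, and always toward the following segment.

place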